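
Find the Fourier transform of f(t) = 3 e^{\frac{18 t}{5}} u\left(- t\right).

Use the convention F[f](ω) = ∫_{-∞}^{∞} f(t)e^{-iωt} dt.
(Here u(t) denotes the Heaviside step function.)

F(ω) = - \frac{15}{5 i \omega - 18}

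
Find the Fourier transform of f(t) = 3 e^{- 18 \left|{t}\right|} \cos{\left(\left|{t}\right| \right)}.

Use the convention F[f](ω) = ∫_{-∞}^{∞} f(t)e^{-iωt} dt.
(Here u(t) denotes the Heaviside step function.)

F(ω) = \frac{108 \left(\omega^{2} + 325\right)}{\omega^{4} + 646 \omega^{2} + 105625}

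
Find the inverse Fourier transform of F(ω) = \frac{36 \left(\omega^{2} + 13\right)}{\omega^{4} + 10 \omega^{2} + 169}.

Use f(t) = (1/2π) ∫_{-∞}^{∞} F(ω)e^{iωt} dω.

f(t) = 6 e^{- 3 \left|{t}\right|} \cos{\left(2 \left|{t}\right| \right)}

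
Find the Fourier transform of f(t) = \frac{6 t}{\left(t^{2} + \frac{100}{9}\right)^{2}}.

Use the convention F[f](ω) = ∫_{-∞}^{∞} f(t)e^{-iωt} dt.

F(ω) = - \frac{9 i \pi \omega e^{- \frac{10 \left|{\omega}\right|}{3}}}{10}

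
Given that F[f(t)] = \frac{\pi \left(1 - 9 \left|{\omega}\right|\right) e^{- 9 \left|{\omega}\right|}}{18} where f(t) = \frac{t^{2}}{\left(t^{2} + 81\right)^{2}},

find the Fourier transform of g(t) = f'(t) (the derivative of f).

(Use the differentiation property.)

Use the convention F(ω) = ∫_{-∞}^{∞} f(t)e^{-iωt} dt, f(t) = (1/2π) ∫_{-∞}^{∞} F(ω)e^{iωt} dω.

F[g](ω) = \frac{i \pi \omega \left(1 - 9 \left|{\omega}\right|\right) e^{- 9 \left|{\omega}\right|}}{18}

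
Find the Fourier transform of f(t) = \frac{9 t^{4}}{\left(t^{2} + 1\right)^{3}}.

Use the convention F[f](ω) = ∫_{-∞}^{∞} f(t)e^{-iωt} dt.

F(ω) = \frac{9 \pi \left(\omega^{2} - 5 \left|{\omega}\right| + 3\right) e^{- \left|{\omega}\right|}}{8}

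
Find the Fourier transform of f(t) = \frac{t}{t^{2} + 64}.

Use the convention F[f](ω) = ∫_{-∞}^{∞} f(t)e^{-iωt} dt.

F(ω) = - i \pi e^{- 8 \left|{\omega}\right|} \operatorname{sign}{\left(\omega \right)}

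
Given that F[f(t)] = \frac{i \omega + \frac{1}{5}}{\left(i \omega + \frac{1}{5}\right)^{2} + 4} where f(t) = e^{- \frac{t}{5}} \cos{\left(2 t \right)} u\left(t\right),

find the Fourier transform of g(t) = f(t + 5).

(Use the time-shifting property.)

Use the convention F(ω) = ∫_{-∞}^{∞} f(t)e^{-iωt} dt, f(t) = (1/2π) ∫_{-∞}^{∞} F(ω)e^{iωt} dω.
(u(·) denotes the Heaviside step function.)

F[g](ω) = \frac{\left(25 i \omega + 5\right) e^{5 i \omega}}{\left(5 i \omega + 1\right)^{2} + 100}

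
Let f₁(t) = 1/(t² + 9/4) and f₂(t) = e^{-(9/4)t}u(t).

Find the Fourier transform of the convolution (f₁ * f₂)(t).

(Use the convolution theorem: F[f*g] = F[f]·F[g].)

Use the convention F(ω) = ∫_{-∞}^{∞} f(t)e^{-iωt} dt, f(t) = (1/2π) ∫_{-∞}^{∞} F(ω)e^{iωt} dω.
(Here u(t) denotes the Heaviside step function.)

F[f₁*f₂](ω) = \frac{8 \pi e^{- \frac{3 \left|{\omega}\right|}{2}}}{3 \left(4 i \omega + 9\right)}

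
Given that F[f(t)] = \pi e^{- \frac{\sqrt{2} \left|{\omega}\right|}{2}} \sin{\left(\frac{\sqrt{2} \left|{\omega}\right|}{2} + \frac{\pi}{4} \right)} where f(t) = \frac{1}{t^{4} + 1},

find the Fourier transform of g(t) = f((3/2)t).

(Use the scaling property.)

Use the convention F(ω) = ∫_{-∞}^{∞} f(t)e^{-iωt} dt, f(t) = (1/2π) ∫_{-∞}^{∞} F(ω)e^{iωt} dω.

F[g](ω) = \frac{2 \pi e^{- \frac{\sqrt{2} \left|{\omega}\right|}{3}} \sin{\left(\frac{\sqrt{2} \left|{\omega}\right|}{3} + \frac{\pi}{4} \right)}}{3}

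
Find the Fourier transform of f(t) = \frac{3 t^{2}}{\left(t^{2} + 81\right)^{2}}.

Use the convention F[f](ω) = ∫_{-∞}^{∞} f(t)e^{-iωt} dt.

F(ω) = \frac{\pi \left(1 - 9 \left|{\omega}\right|\right) e^{- 9 \left|{\omega}\right|}}{6}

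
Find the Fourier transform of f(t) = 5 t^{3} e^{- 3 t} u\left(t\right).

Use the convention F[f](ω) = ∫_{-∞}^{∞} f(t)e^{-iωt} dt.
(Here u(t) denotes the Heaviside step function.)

F(ω) = \frac{30}{\left(i \omega + 3\right)^{4}}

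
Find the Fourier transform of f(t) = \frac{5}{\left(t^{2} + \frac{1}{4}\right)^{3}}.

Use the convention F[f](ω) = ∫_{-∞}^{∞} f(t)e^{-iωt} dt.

F(ω) = 5 \pi \left(\omega^{2} + 6 \left|{\omega}\right| + 12\right) e^{- \frac{\left|{\omega}\right|}{2}}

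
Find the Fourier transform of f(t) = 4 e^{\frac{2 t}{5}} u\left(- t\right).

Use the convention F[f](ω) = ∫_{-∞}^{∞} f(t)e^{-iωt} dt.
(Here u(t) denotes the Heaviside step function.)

F(ω) = - \frac{20}{5 i \omega - 2}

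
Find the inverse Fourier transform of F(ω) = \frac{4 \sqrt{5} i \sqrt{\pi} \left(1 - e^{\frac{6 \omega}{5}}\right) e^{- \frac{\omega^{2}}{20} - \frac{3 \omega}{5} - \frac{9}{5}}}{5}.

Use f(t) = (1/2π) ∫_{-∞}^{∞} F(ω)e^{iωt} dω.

f(t) = 8 e^{- 5 t^{2}} \sin{\left(6 t \right)}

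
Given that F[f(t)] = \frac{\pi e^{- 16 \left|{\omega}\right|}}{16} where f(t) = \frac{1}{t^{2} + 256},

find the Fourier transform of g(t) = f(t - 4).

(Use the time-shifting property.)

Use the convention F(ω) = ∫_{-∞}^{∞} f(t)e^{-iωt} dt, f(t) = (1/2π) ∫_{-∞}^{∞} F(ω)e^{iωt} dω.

F[g](ω) = \frac{\pi e^{- 4 i \omega - 16 \left|{\omega}\right|}}{16}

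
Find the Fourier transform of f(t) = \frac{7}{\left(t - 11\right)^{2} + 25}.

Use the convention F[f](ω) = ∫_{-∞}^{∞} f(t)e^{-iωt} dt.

F(ω) = \frac{7 \pi e^{- 11 i \omega - 5 \left|{\omega}\right|}}{5}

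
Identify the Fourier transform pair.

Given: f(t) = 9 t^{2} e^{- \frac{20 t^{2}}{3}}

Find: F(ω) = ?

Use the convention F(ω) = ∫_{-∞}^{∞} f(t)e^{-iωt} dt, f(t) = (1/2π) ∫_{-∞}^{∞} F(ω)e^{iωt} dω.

F(ω) = \frac{27 \sqrt{15} \sqrt{\pi} \left(40 - 3 \omega^{2}\right) e^{- \frac{3 \omega^{2}}{80}}}{16000}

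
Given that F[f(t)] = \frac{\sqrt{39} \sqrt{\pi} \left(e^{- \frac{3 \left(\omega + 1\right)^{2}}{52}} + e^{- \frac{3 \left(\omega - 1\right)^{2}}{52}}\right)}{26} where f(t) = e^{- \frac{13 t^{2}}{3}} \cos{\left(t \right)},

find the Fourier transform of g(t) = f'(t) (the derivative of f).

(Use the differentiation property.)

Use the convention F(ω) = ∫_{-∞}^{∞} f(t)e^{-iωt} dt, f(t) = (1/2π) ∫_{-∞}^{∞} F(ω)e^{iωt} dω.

F[g](ω) = \frac{\sqrt{39} i \sqrt{\pi} \omega \left(e^{\frac{3 \omega}{13}} + 1\right) e^{- \frac{3 \omega^{2}}{52} - \frac{3 \omega}{26} - \frac{3}{52}}}{26}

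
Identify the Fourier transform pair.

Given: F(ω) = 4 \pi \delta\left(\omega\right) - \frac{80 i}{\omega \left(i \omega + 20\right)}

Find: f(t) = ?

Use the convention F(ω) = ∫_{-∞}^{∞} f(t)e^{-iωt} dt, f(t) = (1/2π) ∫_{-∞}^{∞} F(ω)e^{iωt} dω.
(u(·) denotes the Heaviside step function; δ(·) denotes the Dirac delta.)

f(t) = 4 \left(1 - e^{- 20 t}\right) u\left(t\right)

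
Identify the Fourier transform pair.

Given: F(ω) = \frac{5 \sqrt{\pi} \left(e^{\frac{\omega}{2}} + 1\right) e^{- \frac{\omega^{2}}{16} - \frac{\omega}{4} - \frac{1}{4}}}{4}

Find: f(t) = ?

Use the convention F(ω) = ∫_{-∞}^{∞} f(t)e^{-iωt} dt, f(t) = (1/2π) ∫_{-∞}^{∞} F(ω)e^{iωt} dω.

f(t) = 5 e^{- 4 t^{2}} \cos{\left(2 t \right)}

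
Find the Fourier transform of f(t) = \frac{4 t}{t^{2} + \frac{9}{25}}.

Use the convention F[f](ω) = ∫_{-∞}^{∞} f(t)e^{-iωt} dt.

F(ω) = - 4 i \pi e^{- \frac{3 \left|{\omega}\right|}{5}} \operatorname{sign}{\left(\omega \right)}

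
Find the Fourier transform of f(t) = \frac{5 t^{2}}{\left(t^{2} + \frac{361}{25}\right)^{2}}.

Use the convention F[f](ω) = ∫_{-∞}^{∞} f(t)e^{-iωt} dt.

F(ω) = \frac{5 \pi \left(5 - 19 \left|{\omega}\right|\right) e^{- \frac{19 \left|{\omega}\right|}{5}}}{38}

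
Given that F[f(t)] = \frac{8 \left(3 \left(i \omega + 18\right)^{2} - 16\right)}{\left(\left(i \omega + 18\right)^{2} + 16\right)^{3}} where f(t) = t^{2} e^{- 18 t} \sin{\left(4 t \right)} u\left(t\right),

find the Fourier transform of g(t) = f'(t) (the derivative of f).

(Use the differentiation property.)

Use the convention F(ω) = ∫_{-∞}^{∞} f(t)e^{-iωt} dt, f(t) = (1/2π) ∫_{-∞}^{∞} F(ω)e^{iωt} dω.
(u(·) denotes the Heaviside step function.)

F[g](ω) = \frac{8 i \omega \left(3 \left(i \omega + 18\right)^{2} - 16\right)}{\left(\left(i \omega + 18\right)^{2} + 16\right)^{3}}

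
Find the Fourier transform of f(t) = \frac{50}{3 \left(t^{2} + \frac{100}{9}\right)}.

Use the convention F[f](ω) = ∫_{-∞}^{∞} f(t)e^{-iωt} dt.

F(ω) = 5 \pi e^{- \frac{10 \left|{\omega}\right|}{3}}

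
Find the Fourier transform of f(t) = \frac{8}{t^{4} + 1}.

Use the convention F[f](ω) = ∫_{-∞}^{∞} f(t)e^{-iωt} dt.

F(ω) = 8 \pi e^{- \frac{\sqrt{2} \left|{\omega}\right|}{2}} \sin{\left(\frac{\sqrt{2} \left|{\omega}\right|}{2} + \frac{\pi}{4} \right)}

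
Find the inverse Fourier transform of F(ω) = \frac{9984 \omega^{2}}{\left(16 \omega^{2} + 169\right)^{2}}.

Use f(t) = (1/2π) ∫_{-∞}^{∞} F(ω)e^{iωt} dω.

f(t) = 3 \left(1 - \frac{13 \left|{t}\right|}{4}\right) e^{- \frac{13 \left|{t}\right|}{4}}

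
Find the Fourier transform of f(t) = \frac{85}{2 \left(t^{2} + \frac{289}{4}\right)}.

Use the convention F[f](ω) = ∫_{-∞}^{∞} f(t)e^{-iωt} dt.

F(ω) = 5 \pi e^{- \frac{17 \left|{\omega}\right|}{2}}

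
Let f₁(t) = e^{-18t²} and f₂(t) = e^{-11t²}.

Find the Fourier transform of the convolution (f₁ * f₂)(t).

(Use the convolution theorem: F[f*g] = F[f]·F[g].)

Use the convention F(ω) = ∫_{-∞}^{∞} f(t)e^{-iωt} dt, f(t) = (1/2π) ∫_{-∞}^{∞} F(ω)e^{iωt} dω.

F[f₁*f₂](ω) = \frac{\sqrt{22} \pi e^{- \frac{29 \omega^{2}}{792}}}{66}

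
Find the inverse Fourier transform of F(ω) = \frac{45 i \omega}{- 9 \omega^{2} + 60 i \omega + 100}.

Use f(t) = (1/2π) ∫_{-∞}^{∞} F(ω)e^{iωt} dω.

f(t) = 5 \left(1 - \frac{10 t}{3}\right) e^{- \frac{10 t}{3}} u\left(t\right)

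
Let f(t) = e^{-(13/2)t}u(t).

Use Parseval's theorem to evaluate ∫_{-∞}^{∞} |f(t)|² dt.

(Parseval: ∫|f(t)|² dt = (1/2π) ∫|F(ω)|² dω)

∫|f(t)|² dt = \frac{1}{13}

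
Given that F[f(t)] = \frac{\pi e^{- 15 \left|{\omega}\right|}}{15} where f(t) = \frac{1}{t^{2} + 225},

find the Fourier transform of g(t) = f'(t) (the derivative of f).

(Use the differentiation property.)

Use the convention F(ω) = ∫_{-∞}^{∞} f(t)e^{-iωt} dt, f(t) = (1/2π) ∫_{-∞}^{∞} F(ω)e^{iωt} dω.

F[g](ω) = \frac{i \pi \omega e^{- 15 \left|{\omega}\right|}}{15}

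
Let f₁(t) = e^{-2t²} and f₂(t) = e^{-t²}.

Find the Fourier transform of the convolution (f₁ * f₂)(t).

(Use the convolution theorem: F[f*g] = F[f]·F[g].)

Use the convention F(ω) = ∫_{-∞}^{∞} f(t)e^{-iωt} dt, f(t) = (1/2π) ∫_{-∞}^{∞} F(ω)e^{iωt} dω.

F[f₁*f₂](ω) = \frac{\sqrt{2} \pi e^{- \frac{3 \omega^{2}}{8}}}{2}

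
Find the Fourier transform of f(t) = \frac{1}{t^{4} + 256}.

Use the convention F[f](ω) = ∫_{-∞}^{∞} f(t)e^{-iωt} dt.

F(ω) = \frac{\pi e^{- 2 \sqrt{2} \left|{\omega}\right|} \sin{\left(2 \sqrt{2} \left|{\omega}\right| + \frac{\pi}{4} \right)}}{64}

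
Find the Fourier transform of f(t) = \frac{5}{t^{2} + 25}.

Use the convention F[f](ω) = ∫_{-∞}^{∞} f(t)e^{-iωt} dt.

F(ω) = \pi e^{- 5 \left|{\omega}\right|}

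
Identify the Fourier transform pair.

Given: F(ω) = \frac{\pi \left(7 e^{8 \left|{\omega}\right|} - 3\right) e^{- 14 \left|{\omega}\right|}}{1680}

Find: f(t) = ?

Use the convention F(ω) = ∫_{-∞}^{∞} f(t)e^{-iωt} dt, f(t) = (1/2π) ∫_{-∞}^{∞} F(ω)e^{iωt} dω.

f(t) = \frac{4}{\left(t^{2} + 36\right) \left(t^{2} + 196\right)}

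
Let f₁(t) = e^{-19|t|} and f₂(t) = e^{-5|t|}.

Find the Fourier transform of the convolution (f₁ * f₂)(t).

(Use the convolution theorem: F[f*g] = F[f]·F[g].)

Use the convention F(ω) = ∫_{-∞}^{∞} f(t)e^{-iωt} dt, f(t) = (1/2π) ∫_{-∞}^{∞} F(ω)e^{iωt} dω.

F[f₁*f₂](ω) = \frac{380}{\left(\omega^{2} + 25\right) \left(\omega^{2} + 361\right)}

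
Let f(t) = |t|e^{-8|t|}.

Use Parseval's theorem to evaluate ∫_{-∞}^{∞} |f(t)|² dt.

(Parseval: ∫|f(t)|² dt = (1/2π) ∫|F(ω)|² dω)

∫|f(t)|² dt = \frac{1}{1024}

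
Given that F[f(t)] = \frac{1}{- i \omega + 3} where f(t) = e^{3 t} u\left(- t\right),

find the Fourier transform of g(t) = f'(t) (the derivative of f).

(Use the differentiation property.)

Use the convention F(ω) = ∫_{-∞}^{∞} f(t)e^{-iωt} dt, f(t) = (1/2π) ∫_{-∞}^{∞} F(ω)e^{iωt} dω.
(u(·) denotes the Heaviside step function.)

F[g](ω) = - \frac{\omega}{\omega + 3 i}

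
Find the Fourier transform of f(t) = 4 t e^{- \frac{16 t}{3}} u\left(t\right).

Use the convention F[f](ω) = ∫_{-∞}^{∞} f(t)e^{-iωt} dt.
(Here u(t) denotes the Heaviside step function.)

F(ω) = \frac{36}{\left(3 i \omega + 16\right)^{2}}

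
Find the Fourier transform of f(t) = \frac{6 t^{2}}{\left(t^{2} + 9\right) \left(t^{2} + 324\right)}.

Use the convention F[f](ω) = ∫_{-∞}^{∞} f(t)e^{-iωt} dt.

F(ω) = \frac{2 \pi \left(6 - e^{15 \left|{\omega}\right|}\right) e^{- 18 \left|{\omega}\right|}}{35}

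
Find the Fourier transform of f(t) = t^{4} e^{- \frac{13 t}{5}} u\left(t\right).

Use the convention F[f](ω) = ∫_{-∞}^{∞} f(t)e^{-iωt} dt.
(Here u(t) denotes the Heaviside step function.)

F(ω) = \frac{75000}{\left(5 i \omega + 13\right)^{5}}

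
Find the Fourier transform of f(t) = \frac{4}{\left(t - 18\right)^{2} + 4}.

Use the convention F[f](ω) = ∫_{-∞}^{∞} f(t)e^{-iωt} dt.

F(ω) = 2 \pi e^{- 18 i \omega - 2 \left|{\omega}\right|}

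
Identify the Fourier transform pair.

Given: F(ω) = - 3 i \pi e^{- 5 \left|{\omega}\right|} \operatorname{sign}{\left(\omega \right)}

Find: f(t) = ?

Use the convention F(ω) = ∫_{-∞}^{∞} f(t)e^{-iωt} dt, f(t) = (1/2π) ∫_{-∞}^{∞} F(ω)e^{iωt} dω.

f(t) = \frac{3 t}{t^{2} + 25}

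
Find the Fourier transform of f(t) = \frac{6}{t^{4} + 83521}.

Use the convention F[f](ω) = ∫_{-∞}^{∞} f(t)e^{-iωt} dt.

F(ω) = \frac{6 \pi e^{- \frac{17 \sqrt{2} \left|{\omega}\right|}{2}} \sin{\left(\frac{17 \sqrt{2} \left|{\omega}\right|}{2} + \frac{\pi}{4} \right)}}{4913}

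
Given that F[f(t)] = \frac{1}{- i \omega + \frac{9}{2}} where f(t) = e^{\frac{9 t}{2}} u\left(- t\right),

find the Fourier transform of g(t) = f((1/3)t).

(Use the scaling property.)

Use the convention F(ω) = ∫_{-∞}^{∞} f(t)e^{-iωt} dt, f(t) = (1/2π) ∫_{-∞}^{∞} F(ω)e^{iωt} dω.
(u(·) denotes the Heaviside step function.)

F[g](ω) = - \frac{2}{2 i \omega - 3}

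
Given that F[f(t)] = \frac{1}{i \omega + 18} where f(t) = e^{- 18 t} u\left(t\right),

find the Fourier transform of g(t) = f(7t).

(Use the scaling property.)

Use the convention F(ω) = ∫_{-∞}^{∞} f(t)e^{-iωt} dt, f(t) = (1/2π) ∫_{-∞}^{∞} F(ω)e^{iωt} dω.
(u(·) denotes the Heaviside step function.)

F[g](ω) = \frac{1}{i \omega + 126}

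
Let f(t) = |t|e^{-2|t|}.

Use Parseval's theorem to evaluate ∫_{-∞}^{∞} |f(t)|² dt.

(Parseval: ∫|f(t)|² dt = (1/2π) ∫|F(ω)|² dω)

∫|f(t)|² dt = \frac{1}{16}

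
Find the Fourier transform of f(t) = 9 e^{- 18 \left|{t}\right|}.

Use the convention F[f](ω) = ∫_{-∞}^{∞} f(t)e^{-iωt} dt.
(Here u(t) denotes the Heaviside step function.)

F(ω) = \frac{324}{\omega^{2} + 324}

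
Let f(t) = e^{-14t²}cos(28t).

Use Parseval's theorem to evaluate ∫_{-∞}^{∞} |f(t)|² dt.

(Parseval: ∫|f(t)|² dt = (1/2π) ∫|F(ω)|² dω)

∫|f(t)|² dt = \frac{\sqrt{7} \sqrt{\pi} \left(1 + e^{28}\right)}{28 e^{28}}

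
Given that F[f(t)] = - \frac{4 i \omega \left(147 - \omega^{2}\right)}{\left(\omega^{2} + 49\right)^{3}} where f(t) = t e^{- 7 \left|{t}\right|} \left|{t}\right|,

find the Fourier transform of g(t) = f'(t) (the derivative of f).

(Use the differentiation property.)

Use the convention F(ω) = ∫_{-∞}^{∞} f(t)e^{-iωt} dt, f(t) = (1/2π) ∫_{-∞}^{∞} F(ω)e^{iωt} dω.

F[g](ω) = \frac{4 \omega^{2} \left(147 - \omega^{2}\right)}{\left(\omega^{2} + 49\right)^{3}}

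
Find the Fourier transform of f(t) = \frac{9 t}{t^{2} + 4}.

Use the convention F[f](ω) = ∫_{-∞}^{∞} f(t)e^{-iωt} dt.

F(ω) = - 9 i \pi e^{- 2 \left|{\omega}\right|} \operatorname{sign}{\left(\omega \right)}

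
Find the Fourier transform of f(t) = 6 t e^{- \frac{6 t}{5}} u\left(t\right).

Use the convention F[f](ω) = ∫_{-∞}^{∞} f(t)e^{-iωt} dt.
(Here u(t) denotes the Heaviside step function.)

F(ω) = \frac{150}{\left(5 i \omega + 6\right)^{2}}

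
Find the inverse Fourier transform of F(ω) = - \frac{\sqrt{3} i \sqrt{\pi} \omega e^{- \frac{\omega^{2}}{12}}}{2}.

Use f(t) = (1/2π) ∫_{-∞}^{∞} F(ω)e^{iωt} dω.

f(t) = 9 t e^{- 3 t^{2}}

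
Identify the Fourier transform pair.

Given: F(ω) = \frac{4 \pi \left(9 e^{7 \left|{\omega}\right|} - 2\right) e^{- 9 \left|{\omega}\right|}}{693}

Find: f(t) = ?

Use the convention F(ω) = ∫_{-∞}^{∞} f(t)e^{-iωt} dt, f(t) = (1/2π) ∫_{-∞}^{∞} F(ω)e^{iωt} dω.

f(t) = \frac{8}{\left(t^{2} + 4\right) \left(t^{2} + 81\right)}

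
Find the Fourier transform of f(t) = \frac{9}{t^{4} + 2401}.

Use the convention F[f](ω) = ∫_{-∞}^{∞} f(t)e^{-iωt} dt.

F(ω) = \frac{9 \pi e^{- \frac{7 \sqrt{2} \left|{\omega}\right|}{2}} \sin{\left(\frac{7 \sqrt{2} \left|{\omega}\right|}{2} + \frac{\pi}{4} \right)}}{343}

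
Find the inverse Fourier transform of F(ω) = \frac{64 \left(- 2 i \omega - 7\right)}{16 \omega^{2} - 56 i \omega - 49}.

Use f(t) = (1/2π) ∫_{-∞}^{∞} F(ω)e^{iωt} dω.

f(t) = 8 \left(\frac{7 t}{4} + 1\right) e^{- \frac{7 t}{4}} u\left(t\right)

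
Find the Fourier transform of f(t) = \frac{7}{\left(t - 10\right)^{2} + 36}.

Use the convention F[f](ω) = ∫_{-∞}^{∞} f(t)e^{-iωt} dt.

F(ω) = \frac{7 \pi e^{- 10 i \omega - 6 \left|{\omega}\right|}}{6}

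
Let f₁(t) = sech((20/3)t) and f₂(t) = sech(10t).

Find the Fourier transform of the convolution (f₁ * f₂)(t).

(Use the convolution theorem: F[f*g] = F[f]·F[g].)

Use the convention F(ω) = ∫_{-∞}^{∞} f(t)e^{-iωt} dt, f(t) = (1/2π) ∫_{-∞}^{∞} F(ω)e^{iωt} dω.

F[f₁*f₂](ω) = \frac{3 \pi^{2}}{100 \left(\cosh{\left(\frac{\pi \omega}{40} \right)} + \cosh{\left(\frac{\pi \omega}{8} \right)}\right)}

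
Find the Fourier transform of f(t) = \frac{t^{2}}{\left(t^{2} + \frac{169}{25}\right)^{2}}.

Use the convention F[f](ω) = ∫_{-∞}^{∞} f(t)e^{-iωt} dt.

F(ω) = \frac{\pi \left(5 - 13 \left|{\omega}\right|\right) e^{- \frac{13 \left|{\omega}\right|}{5}}}{26}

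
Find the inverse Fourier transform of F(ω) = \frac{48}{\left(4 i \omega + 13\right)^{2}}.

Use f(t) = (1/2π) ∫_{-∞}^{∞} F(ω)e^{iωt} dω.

f(t) = 3 t e^{- \frac{13 t}{4}} u\left(t\right)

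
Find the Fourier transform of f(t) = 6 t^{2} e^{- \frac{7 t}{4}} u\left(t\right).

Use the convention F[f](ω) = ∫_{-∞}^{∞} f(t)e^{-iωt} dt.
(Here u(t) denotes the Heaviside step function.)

F(ω) = \frac{768}{\left(4 i \omega + 7\right)^{3}}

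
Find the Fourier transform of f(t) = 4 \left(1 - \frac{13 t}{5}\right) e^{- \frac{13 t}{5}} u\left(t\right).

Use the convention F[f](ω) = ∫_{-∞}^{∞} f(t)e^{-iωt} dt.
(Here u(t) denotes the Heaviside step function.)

F(ω) = \frac{100 i \omega}{- 25 \omega^{2} + 130 i \omega + 169}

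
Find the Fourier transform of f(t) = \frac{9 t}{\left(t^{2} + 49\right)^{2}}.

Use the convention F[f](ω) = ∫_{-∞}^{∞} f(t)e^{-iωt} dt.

F(ω) = - \frac{9 i \pi \omega e^{- 7 \left|{\omega}\right|}}{14}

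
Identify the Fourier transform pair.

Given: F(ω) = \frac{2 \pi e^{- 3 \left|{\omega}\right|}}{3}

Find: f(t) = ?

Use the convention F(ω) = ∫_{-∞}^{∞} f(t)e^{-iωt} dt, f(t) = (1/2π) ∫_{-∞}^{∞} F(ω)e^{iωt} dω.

f(t) = \frac{2}{t^{2} + 9}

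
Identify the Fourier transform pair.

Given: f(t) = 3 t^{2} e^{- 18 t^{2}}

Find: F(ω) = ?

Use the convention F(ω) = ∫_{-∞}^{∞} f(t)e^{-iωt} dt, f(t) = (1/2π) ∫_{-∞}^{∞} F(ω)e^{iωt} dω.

F(ω) = \frac{\sqrt{2} \sqrt{\pi} \left(36 - \omega^{2}\right) e^{- \frac{\omega^{2}}{72}}}{2592}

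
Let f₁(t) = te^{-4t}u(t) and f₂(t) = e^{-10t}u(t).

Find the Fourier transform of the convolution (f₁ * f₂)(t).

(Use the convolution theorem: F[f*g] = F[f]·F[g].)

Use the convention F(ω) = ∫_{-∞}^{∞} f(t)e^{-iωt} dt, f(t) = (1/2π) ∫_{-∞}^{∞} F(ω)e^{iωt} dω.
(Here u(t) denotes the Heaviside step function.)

F[f₁*f₂](ω) = \frac{1}{\left(i \omega + 4\right)^{2} \left(i \omega + 10\right)}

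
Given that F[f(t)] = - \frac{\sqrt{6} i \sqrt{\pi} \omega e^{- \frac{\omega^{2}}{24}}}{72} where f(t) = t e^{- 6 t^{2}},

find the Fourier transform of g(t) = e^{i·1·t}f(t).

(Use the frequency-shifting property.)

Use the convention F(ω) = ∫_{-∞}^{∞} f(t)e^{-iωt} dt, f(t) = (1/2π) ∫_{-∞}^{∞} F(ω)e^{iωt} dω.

F[g](ω) = \frac{\sqrt{6} i \sqrt{\pi} \left(1 - \omega\right) e^{- \frac{\left(\omega - 1\right)^{2}}{24}}}{72}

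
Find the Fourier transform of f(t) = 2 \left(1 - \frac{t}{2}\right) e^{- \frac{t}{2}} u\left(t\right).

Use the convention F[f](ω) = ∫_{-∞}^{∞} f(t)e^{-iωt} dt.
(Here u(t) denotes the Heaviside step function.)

F(ω) = \frac{8 i \omega}{- 4 \omega^{2} + 4 i \omega + 1}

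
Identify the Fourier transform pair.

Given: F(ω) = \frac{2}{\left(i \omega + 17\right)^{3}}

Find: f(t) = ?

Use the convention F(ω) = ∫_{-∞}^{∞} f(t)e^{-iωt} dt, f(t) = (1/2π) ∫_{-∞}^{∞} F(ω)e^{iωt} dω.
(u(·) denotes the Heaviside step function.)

f(t) = t^{2} e^{- 17 t} u\left(t\right)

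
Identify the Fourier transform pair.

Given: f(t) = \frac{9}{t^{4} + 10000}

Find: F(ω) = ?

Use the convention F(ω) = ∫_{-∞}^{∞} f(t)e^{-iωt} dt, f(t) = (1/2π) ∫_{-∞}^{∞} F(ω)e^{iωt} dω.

F(ω) = \frac{9 \pi e^{- 5 \sqrt{2} \left|{\omega}\right|} \sin{\left(5 \sqrt{2} \left|{\omega}\right| + \frac{\pi}{4} \right)}}{1000}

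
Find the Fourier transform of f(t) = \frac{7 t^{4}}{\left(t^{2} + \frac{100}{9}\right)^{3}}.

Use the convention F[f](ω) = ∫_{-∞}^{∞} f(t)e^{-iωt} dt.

F(ω) = \frac{7 \pi \left(100 \omega^{2} - 150 \left|{\omega}\right| + 27\right) e^{- \frac{10 \left|{\omega}\right|}{3}}}{240}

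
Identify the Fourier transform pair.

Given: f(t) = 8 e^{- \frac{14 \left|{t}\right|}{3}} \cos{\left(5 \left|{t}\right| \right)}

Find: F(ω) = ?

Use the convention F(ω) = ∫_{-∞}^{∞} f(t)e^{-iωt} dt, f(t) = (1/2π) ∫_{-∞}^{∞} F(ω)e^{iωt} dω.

F(ω) = \frac{672 \left(9 \omega^{2} + 421\right)}{81 \omega^{4} - 522 \omega^{2} + 177241}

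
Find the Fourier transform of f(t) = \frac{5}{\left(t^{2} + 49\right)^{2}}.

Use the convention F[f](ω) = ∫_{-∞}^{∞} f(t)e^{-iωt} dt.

F(ω) = \frac{5 \pi \left(7 \left|{\omega}\right| + 1\right) e^{- 7 \left|{\omega}\right|}}{686}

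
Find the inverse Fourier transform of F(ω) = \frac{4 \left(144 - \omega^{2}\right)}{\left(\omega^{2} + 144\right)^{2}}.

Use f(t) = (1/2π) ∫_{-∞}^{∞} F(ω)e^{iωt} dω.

f(t) = 2 e^{- 12 \left|{t}\right|} \left|{t}\right|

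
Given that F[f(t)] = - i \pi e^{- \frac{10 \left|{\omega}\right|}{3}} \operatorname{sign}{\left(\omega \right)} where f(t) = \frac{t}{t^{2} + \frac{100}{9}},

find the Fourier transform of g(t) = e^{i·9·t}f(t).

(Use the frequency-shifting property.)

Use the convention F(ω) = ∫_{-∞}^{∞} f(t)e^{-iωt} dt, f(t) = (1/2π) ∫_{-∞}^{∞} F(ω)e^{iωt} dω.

F[g](ω) = - i \pi e^{- \frac{10 \left|{\omega - 9}\right|}{3}} \operatorname{sign}{\left(\omega - 9 \right)}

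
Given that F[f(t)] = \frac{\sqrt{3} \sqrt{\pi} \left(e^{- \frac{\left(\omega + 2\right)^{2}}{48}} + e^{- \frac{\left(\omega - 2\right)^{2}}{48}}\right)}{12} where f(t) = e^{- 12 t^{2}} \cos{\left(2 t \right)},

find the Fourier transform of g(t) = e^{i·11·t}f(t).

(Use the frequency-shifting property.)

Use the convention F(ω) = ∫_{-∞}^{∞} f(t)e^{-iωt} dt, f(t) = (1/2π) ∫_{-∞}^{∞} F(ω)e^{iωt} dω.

F[g](ω) = \frac{\sqrt{3} \sqrt{\pi} e^{- \frac{\left(\omega - 9\right)^{2}}{48}}}{12} + \frac{\sqrt{3} \sqrt{\pi} e^{- \frac{\left(\omega - 13\right)^{2}}{48}}}{12}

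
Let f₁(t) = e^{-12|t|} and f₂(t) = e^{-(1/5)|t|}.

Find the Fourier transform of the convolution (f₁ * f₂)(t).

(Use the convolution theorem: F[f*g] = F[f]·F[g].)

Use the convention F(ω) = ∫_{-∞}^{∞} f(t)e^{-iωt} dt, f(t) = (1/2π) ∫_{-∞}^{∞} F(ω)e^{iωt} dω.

F[f₁*f₂](ω) = \frac{240}{\left(\omega^{2} + 144\right) \left(25 \omega^{2} + 1\right)}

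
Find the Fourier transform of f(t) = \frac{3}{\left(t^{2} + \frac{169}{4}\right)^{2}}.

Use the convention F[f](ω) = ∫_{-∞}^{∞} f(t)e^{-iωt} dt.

F(ω) = \frac{6 \pi \left(13 \left|{\omega}\right| + 2\right) e^{- \frac{13 \left|{\omega}\right|}{2}}}{2197}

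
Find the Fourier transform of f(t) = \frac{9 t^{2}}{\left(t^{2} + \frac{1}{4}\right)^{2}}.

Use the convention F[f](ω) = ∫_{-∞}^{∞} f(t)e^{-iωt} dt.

F(ω) = \frac{9 \pi \left(2 - \left|{\omega}\right|\right) e^{- \frac{\left|{\omega}\right|}{2}}}{2}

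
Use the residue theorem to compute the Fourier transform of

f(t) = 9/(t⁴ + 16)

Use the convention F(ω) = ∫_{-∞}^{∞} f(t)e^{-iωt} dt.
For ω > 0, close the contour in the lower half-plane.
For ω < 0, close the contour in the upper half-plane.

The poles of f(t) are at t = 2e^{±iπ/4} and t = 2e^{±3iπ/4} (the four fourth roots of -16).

Let g(z) = f(z)e^{-iωz}; for large |z| the factor e^{-iωz} decays in the lower half-plane when ω > 0 and in the upper half-plane when ω < 0.

Case ω > 0 (lower half-plane, clockwise contour ⇒ F(ω) = -2πi·ΣRes):
  Res_{z = - \sqrt{2} - \sqrt{2} i} g(z) = \frac{9 \sqrt{2} i \left(1 - i\right) e^{\sqrt{2} \omega \left(-1 + i\right)}}{64}
  Res_{z = \sqrt{2} - \sqrt{2} i} g(z) = \frac{9 \sqrt{2} i \left(1 + i\right) e^{- \sqrt{2} \omega \left(1 + i\right)}}{64}
  F(ω) = -2πi·ΣRes = \frac{9 \sqrt{2} \pi \left(1 - i\right) \left(e^{2 \sqrt{2} i \omega} + i\right) e^{- \sqrt{2} \omega \left(1 + i\right)}}{32} = \frac{9 \pi e^{- \sqrt{2} \omega} \sin{\left(\sqrt{2} \omega + \frac{\pi}{4} \right)}}{8}

Case ω < 0 (upper half-plane, counterclockwise contour ⇒ F(ω) = +2πi·ΣRes):
  Res_{z = \sqrt{2} + \sqrt{2} i} g(z) = \frac{9 \sqrt{2} i \left(-1 + i\right) e^{\sqrt{2} \omega \left(1 - i\right)}}{64}
  Res_{z = - \sqrt{2} + \sqrt{2} i} g(z) = \frac{9 \sqrt{2} \left(1 - i\right) e^{\sqrt{2} \omega \left(1 + i\right)}}{64}
  F(ω) = 2πi·ΣRes = - \frac{9 \sqrt{2} i \pi \left(i \left(1 - i\right) e^{\sqrt{2} \omega \left(1 - i\right)} - \left(1 - i\right) e^{\sqrt{2} \omega \left(1 + i\right)}\right)}{32} = \frac{9 \pi e^{\sqrt{2} \omega} \cos{\left(\sqrt{2} \omega + \frac{\pi}{4} \right)}}{8}

Both cases combine into a single formula in |ω|:

F(ω) = \frac{9 \pi e^{- \sqrt{2} \left|{\omega}\right|} \sin{\left(\sqrt{2} \left|{\omega}\right| + \frac{\pi}{4} \right)}}{8}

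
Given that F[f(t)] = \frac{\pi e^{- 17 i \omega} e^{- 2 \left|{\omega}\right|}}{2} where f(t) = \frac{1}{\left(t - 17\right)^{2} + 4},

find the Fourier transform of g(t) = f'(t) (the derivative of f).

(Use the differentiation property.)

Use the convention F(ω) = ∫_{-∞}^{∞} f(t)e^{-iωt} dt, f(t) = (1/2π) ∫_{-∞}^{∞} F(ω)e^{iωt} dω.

F[g](ω) = \frac{i \pi \omega e^{- 17 i \omega - 2 \left|{\omega}\right|}}{2}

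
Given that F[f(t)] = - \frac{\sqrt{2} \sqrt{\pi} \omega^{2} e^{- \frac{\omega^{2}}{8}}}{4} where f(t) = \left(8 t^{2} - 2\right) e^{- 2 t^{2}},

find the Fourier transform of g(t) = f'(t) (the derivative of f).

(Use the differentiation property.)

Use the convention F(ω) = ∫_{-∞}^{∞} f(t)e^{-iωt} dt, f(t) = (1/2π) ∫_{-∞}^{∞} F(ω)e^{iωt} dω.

F[g](ω) = - \frac{\sqrt{2} i \sqrt{\pi} \omega^{3} e^{- \frac{\omega^{2}}{8}}}{4}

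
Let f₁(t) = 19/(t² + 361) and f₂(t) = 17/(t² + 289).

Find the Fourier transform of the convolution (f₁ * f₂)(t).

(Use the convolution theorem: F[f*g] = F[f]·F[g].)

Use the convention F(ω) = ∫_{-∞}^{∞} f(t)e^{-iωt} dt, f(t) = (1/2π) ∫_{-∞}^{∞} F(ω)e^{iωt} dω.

F[f₁*f₂](ω) = \pi^{2} e^{- 36 \left|{\omega}\right|}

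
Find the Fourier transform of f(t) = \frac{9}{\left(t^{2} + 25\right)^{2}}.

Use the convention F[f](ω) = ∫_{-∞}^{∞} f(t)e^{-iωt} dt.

F(ω) = \frac{9 \pi \left(5 \left|{\omega}\right| + 1\right) e^{- 5 \left|{\omega}\right|}}{250}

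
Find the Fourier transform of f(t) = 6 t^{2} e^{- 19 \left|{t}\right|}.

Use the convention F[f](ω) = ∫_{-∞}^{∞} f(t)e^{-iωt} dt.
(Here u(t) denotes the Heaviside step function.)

F(ω) = \frac{456 \left(361 - 3 \omega^{2}\right)}{\left(\omega^{2} + 361\right)^{3}}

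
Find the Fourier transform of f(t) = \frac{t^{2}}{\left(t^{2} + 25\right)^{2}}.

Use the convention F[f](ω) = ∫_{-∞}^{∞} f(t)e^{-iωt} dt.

F(ω) = \frac{\pi \left(1 - 5 \left|{\omega}\right|\right) e^{- 5 \left|{\omega}\right|}}{10}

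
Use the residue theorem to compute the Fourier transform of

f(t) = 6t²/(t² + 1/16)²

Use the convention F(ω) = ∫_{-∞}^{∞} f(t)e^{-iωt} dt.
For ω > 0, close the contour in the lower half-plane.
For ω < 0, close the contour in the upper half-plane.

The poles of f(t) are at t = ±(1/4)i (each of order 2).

Let g(z) = f(z)e^{-iωz}; for large |z| the factor e^{-iωz} decays in the lower half-plane when ω > 0 and in the upper half-plane when ω < 0.

Case ω > 0 (lower half-plane, clockwise contour ⇒ F(ω) = -2πi·ΣRes):
  Res_{z = - \frac{i}{4}} g(z) = \frac{3 i \left(4 - \omega\right) e^{- \frac{\omega}{4}}}{2} (pole of order 2)
  F(ω) = -2πi·ΣRes = 3 \pi \left(4 - \omega\right) e^{- \frac{\omega}{4}}

Case ω < 0 (upper half-plane, counterclockwise contour ⇒ F(ω) = +2πi·ΣRes):
  Res_{z = \frac{i}{4}} g(z) = \frac{3 i \left(- \omega - 4\right) e^{\frac{\omega}{4}}}{2} (pole of order 2)
  F(ω) = 2πi·ΣRes = 3 \pi \left(\omega + 4\right) e^{\frac{\omega}{4}}

Both cases combine into a single formula in |ω|:

F(ω) = 3 \pi \left(4 - \left|{\omega}\right|\right) e^{- \frac{\left|{\omega}\right|}{4}}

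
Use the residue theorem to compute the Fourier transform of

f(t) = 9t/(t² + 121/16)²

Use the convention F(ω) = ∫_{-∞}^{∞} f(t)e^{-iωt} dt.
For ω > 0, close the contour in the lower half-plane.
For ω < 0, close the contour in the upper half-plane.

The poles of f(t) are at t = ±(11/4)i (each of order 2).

Let g(z) = f(z)e^{-iωz}; for large |z| the factor e^{-iωz} decays in the lower half-plane when ω > 0 and in the upper half-plane when ω < 0.

Case ω > 0 (lower half-plane, clockwise contour ⇒ F(ω) = -2πi·ΣRes):
  Res_{z = - \frac{11 i}{4}} g(z) = \frac{9 \omega e^{- \frac{11 \omega}{4}}}{11} (pole of order 2)
  F(ω) = -2πi·ΣRes = - \frac{18 i \pi \omega e^{- \frac{11 \omega}{4}}}{11}

Case ω < 0 (upper half-plane, counterclockwise contour ⇒ F(ω) = +2πi·ΣRes):
  Res_{z = \frac{11 i}{4}} g(z) = - \frac{9 \omega e^{\frac{11 \omega}{4}}}{11} (pole of order 2)
  F(ω) = 2πi·ΣRes = - \frac{18 i \pi \omega e^{\frac{11 \omega}{4}}}{11}

Both cases combine into a single formula in |ω|:

F(ω) = - \frac{18 i \pi \omega e^{- \frac{11 \left|{\omega}\right|}{4}}}{11}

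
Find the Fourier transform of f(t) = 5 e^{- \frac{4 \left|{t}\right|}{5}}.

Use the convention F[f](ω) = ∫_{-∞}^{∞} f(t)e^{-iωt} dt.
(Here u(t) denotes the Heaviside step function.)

F(ω) = \frac{200}{25 \omega^{2} + 16}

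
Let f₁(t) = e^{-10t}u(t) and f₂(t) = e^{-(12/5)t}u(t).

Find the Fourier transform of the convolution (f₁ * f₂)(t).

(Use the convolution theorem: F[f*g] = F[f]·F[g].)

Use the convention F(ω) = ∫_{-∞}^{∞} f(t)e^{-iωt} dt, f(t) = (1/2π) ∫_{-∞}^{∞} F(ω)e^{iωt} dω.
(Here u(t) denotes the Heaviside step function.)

F[f₁*f₂](ω) = \frac{5}{\left(i \omega + 10\right) \left(5 i \omega + 12\right)}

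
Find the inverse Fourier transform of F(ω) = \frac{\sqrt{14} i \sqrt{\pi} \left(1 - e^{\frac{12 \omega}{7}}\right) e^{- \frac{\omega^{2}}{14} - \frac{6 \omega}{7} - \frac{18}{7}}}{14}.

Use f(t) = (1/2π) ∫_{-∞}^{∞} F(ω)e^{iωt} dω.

f(t) = e^{- \frac{7 t^{2}}{2}} \sin{\left(6 t \right)}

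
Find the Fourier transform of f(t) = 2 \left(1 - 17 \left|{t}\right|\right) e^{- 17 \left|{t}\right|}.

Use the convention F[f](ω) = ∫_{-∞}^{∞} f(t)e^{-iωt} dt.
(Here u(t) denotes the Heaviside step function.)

F(ω) = \frac{136 \omega^{2}}{\left(\omega^{2} + 289\right)^{2}}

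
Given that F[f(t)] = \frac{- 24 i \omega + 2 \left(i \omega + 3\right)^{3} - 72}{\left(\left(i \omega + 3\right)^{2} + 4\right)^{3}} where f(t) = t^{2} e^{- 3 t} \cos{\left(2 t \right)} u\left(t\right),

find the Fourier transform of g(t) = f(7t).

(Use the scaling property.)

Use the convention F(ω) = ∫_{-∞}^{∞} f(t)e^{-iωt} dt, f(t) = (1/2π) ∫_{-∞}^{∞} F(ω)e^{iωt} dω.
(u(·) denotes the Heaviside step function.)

F[g](ω) = \frac{98 \left(- 588 i \omega + \left(i \omega + 21\right)^{3} - 12348\right)}{\left(\left(i \omega + 21\right)^{2} + 196\right)^{3}}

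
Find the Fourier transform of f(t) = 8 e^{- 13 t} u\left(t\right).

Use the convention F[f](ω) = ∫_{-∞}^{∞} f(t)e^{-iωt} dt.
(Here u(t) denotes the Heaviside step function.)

F(ω) = \frac{8}{i \omega + 13}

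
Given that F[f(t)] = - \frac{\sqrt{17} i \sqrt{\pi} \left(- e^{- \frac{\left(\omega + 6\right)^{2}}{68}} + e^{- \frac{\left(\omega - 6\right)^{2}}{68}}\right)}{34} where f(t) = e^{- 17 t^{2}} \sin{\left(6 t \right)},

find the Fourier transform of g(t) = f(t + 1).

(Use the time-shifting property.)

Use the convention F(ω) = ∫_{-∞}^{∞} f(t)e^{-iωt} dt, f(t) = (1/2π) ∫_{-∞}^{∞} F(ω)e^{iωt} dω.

F[g](ω) = \frac{\sqrt{17} i \sqrt{\pi} \left(1 - e^{\frac{6 \omega}{17}}\right) e^{- \frac{\omega^{2}}{68} - \frac{3 \omega}{17} + i \omega - \frac{9}{17}}}{34}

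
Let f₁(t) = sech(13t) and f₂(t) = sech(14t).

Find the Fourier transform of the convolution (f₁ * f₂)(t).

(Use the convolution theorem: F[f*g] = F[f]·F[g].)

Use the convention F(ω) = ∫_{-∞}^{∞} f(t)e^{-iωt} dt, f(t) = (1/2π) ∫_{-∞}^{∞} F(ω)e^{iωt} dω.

F[f₁*f₂](ω) = \frac{\pi^{2}}{182 \cosh{\left(\frac{\pi \omega}{28} \right)} \cosh{\left(\frac{\pi \omega}{26} \right)}}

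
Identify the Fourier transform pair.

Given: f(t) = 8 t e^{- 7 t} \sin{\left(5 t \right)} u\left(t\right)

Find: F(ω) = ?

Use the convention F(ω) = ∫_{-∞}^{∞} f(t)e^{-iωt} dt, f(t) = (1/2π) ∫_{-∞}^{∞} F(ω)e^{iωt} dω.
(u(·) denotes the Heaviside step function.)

F(ω) = \frac{80 \left(i \omega + 7\right)}{\left(\left(i \omega + 7\right)^{2} + 25\right)^{2}}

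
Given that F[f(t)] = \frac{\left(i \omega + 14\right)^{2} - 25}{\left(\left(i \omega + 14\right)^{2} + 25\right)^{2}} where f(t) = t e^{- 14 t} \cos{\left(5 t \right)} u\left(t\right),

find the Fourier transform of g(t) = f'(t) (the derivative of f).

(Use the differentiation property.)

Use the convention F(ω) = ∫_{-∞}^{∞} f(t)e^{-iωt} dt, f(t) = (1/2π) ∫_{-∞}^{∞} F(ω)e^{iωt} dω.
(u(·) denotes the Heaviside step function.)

F[g](ω) = \frac{i \omega \left(\left(i \omega + 14\right)^{2} - 25\right)}{\left(\left(i \omega + 14\right)^{2} + 25\right)^{2}}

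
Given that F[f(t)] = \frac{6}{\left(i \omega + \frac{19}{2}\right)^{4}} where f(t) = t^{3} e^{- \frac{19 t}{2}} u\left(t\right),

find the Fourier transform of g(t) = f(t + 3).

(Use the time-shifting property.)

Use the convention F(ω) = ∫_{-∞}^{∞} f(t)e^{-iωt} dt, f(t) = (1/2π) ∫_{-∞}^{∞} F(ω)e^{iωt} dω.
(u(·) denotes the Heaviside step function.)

F[g](ω) = \frac{96 e^{3 i \omega}}{\left(2 i \omega + 19\right)^{4}}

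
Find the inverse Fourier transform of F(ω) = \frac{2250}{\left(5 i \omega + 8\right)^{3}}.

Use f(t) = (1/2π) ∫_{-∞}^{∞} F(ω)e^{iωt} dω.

f(t) = 9 t^{2} e^{- \frac{8 t}{5}} u\left(t\right)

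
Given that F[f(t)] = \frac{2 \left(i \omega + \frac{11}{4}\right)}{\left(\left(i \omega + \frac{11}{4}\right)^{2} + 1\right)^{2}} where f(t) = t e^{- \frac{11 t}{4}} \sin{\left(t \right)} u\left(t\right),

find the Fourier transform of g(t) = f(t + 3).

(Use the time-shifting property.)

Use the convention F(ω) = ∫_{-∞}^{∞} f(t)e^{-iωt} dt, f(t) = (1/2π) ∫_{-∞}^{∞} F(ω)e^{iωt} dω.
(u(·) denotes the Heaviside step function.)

F[g](ω) = \frac{\left(512 i \omega + 1408\right) e^{3 i \omega}}{\left(\left(4 i \omega + 11\right)^{2} + 16\right)^{2}}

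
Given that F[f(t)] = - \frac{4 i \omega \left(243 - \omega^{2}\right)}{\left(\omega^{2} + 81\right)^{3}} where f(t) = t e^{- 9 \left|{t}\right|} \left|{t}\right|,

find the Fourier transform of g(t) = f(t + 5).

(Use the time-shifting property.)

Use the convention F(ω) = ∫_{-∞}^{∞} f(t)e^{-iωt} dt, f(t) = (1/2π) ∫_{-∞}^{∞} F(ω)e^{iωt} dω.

F[g](ω) = \frac{4 i \omega \left(\omega^{2} - 243\right) e^{5 i \omega}}{\left(\omega^{2} + 81\right)^{3}}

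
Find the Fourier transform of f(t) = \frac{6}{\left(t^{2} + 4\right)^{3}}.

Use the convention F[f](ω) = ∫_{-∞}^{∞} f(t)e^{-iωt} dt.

F(ω) = \frac{3 \pi \left(4 \omega^{2} + 6 \left|{\omega}\right| + 3\right) e^{- 2 \left|{\omega}\right|}}{128}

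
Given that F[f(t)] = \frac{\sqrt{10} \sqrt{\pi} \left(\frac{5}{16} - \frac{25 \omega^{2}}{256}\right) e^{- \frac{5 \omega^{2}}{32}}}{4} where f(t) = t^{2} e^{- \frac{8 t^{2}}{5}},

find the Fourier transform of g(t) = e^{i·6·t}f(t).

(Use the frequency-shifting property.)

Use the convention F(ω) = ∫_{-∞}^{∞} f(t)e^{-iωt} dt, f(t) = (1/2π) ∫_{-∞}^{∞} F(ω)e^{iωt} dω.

F[g](ω) = \frac{5 \sqrt{10} \sqrt{\pi} \left(16 - 5 \left(\omega - 6\right)^{2}\right) e^{- \frac{5 \left(\omega - 6\right)^{2}}{32}}}{1024}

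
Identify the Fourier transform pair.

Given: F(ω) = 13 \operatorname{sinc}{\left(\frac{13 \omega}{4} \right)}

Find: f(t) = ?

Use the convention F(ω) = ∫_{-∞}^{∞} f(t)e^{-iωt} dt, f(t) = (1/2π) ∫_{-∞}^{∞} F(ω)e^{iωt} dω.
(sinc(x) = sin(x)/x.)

f(t) = 2 \left(\begin{cases} 1 & \text{for}\: \left|{t}\right| < \frac{13}{4} \\0 & \text{otherwise} \end{cases}\right)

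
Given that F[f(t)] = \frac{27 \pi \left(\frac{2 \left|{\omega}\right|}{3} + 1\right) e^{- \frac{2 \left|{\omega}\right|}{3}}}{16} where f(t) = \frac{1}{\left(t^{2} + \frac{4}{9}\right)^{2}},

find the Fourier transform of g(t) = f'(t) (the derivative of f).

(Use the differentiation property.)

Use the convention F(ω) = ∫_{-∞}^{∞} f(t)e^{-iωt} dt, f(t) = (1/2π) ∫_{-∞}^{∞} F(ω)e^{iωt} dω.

F[g](ω) = \frac{9 i \pi \omega \left(2 \left|{\omega}\right| + 3\right) e^{- \frac{2 \left|{\omega}\right|}{3}}}{16}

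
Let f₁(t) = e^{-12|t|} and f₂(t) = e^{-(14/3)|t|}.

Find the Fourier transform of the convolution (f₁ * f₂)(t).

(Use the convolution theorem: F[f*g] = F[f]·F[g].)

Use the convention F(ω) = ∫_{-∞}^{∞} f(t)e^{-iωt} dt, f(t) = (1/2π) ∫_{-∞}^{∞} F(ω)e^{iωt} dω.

F[f₁*f₂](ω) = \frac{2016}{\left(\omega^{2} + 144\right) \left(9 \omega^{2} + 196\right)}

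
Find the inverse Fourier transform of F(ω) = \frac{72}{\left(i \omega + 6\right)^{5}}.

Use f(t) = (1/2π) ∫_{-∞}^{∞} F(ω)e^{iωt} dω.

f(t) = 3 t^{4} e^{- 6 t} u\left(t\right)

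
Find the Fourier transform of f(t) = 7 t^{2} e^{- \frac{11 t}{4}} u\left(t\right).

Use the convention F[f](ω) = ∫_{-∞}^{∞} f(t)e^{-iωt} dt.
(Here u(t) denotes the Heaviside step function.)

F(ω) = \frac{896}{\left(4 i \omega + 11\right)^{3}}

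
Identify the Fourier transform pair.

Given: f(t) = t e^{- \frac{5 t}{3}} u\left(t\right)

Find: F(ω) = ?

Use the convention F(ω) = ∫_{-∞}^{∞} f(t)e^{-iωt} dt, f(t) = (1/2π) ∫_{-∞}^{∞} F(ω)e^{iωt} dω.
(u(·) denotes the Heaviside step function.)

F(ω) = \frac{9}{\left(3 i \omega + 5\right)^{2}}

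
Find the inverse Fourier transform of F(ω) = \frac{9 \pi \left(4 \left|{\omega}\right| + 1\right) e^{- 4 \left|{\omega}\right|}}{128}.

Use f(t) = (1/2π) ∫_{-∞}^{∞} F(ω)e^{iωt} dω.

f(t) = \frac{9}{\left(t^{2} + 16\right)^{2}}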